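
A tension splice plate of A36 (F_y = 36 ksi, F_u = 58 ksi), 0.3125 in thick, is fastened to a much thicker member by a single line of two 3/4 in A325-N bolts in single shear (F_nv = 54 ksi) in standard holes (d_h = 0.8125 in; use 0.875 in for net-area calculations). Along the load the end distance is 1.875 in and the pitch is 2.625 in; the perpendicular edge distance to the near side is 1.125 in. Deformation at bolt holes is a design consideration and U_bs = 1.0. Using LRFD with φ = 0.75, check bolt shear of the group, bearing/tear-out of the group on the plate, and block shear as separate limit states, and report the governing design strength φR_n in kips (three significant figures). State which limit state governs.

Bolt shear: A_b = π·0.75²/4 = 0.4418 in²; R_n = 54 × 0.4418 × 2 × 1 = 47.71 kips → 0.75 × 47.71 = 35.8 kips.
Bearing: edge l_c = 1.469, r_n = 31.95 kips; interior l_c = 1.812, r_n = 32.62 kips; R_n = 31.95 + 1·32.62 = 64.57 kips → 48.4 kips.
Block shear: A_gv = 1.406, A_nv = 0.9961, A_nt = 0.2148 in²; R_n = min(0.6F_uA_nv, 0.6F_yA_gv) + U_bs·F_u·A_nt = 42.84 kips → 32.1 kips.
Block shear governs: 32.1 kips.

32.1 kips (block shear governs)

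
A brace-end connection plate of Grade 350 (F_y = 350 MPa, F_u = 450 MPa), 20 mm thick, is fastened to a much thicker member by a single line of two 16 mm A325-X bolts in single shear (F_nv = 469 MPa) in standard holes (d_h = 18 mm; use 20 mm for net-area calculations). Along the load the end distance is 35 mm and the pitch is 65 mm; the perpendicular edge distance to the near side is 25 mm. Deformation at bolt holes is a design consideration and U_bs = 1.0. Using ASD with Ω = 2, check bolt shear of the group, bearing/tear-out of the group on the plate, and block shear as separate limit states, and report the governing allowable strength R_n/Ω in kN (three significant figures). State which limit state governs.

94.3 kN (bolt shear governs)

Bolt shear: A_b = π·16²/4 = 201.1 mm²; R_n = 469 × 201.1 × 2 × 1 / 1000 = 188.6 kN → 188.6 / 2 = 94.3 kN.
Bearing: edge l_c = 26, r_n = 280.8 kN; interior l_c = 47, r_n = 345.6 kN; R_n = 280.8 + 1·345.6 = 626.4 kN → 313 kN.
Block shear: A_gv = 2000, A_nv = 1400, A_nt = 300 mm²; R_n = min(0.6F_uA_nv, 0.6F_yA_gv) + U_bs·F_u·A_nt = 513 kN → 256 kN.
Bolt shear governs: 94.3 kN.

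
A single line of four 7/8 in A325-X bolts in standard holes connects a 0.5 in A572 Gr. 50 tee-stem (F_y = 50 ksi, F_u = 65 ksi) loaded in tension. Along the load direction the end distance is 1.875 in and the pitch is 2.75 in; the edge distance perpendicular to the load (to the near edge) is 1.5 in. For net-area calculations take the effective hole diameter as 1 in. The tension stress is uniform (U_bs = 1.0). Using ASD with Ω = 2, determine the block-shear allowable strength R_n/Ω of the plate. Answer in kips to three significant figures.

Shear plane L_v = 1.875 + 3·2.75 = 10.12 in; A_gv = 10.12 × 0.5 = 5.062 in².
A_nv = (10.12 − 3.5·1) × 0.5 = 3.312 in².
A_nt = (1.5 − 0.5·1) × 0.5 = 0.5 in².
0.6 F_u A_nv = 129.2 kips; 0.6 F_y A_gv = 151.9 kips → shear rupture governs the shear term.
R_n = 129.2 + 1.0 × 65 × 0.5 = 161.7 kips.
Allowable strength R_n/Ω = 161.7 / 2 = 80.8 kips.

80.8 kips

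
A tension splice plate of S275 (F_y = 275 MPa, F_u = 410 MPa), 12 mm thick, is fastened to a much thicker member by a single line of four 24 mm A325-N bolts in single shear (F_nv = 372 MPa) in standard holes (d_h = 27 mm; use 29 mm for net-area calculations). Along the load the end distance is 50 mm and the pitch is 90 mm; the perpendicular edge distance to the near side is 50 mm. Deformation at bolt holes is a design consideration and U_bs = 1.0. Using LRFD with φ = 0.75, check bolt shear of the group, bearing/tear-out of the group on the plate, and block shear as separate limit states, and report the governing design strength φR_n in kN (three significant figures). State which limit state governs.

505 kN (bolt shear governs)

Bolt shear: A_b = π·24²/4 = 452.4 mm²; R_n = 372 × 452.4 × 4 × 1 / 1000 = 673.2 kN → 0.75 × 673.2 = 505 kN.
Bearing: edge l_c = 36.5, r_n = 215.5 kN; interior l_c = 63, r_n = 283.4 kN; R_n = 215.5 + 3·283.4 = 1066 kN → 799 kN.
Block shear: A_gv = 3840, A_nv = 2622, A_nt = 426 mm²; R_n = min(0.6F_uA_nv, 0.6F_yA_gv) + U_bs·F_u·A_nt = 808.3 kN → 606 kN.
Bolt shear governs: 505 kN.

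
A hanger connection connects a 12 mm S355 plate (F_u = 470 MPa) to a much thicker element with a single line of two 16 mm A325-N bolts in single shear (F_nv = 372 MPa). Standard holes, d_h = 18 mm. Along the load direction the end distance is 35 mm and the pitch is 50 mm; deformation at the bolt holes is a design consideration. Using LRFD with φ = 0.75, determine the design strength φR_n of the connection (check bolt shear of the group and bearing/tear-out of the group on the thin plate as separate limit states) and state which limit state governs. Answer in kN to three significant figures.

112 kN (bolt shear governs)

Bolt shear: A_b = π·16²/4 = 201.1 mm²; R_n = 372 × 201.1 × 2 × 1 / 1000 = 149.6 kN → 0.75 × 149.6 = 112 kN.
Bearing (1.2 l_c t F_u ≤ 2.4 d t F_u): upper limit = 2.4·16·12·470 / 1000 = 216.6 kN.
  Edge l_c = 35 − 18/2 = 26 → r_n = 176 kN; interior l_c = 50 − 18 = 32 → r_n = 216.6 kN.
  R_n,bearing = 1·176 + 1·216.6 = 392.5 kN → 0.75 × 392.5 = 294 kN.
Bolt shear governs: 112 kN.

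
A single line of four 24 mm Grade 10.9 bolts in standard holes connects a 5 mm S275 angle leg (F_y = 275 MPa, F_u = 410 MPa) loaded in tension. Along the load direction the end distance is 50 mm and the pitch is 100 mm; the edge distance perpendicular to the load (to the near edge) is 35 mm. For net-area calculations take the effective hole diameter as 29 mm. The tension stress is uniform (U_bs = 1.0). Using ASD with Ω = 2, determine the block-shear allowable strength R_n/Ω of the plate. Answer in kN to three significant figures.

Shear plane L_v = 50 + 3·100 = 350 mm; A_gv = 350 × 5 = 1750 mm².
A_nv = (350 − 3.5·29) × 5 = 1242 mm².
A_nt = (35 − 0.5·29) × 5 = 102.5 mm².
0.6 F_u A_nv = 305.7 kN; 0.6 F_y A_gv = 288.8 kN → shear yielding governs the shear term.
R_n = 288.8 + 1.0 × 410 × 102.5 / 1000 = 330.8 kN.
Allowable strength R_n/Ω = 330.8 / 2 = 165 kN.

165 kN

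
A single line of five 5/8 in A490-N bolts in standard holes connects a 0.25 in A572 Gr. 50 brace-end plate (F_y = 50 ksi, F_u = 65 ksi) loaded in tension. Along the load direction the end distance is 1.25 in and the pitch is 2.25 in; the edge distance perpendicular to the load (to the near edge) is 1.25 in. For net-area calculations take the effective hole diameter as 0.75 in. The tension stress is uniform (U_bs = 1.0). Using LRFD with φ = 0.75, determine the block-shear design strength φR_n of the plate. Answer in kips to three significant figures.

Shear plane L_v = 1.25 + 4·2.25 = 10.25 in; A_gv = 10.25 × 0.25 = 2.562 in².
A_nv = (10.25 − 4.5·0.75) × 0.25 = 1.719 in².
A_nt = (1.25 − 0.5·0.75) × 0.25 = 0.2188 in².
0.6 F_u A_nv = 67.03 kips; 0.6 F_y A_gv = 76.88 kips → shear rupture governs the shear term.
R_n = 67.03 + 1.0 × 65 × 0.2188 = 81.25 kips.
Design strength φR_n = 0.75 × 81.25 = 60.9 kips.

60.9 kips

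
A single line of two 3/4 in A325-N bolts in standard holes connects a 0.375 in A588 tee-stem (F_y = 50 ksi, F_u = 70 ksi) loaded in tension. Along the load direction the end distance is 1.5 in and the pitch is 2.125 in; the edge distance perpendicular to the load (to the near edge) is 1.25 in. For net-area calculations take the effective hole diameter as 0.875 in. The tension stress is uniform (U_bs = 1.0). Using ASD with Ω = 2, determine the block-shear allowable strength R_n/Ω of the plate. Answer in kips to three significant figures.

Shear plane L_v = 1.5 + 1·2.125 = 3.625 in; A_gv = 3.625 × 0.375 = 1.359 in².
A_nv = (3.625 − 1.5·0.875) × 0.375 = 0.8672 in².
A_nt = (1.25 − 0.5·0.875) × 0.375 = 0.3047 in².
0.6 F_u A_nv = 36.42 kips; 0.6 F_y A_gv = 40.78 kips → shear rupture governs the shear term.
R_n = 36.42 + 1.0 × 70 × 0.3047 = 57.75 kips.
Allowable strength R_n/Ω = 57.75 / 2 = 28.9 kips.

28.9 kips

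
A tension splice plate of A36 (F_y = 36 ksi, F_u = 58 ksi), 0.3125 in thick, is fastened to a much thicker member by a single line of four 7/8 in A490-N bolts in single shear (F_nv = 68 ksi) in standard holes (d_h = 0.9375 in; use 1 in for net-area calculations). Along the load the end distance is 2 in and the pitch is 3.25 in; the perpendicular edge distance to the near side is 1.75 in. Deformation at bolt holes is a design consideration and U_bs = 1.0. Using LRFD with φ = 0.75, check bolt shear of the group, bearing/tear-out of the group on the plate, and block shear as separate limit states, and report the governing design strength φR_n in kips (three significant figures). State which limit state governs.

Bolt shear: A_b = π·0.875²/4 = 0.6013 in²; R_n = 68 × 0.6013 × 4 × 1 = 163.6 kips → 0.75 × 163.6 = 123 kips.
Bearing: edge l_c = 1.531, r_n = 33.3 kips; interior l_c = 2.312, r_n = 38.06 kips; R_n = 33.3 + 3·38.06 = 147.5 kips → 111 kips.
Block shear: A_gv = 3.672, A_nv = 2.578, A_nt = 0.3906 in²; R_n = min(0.6F_uA_nv, 0.6F_yA_gv) + U_bs·F_u·A_nt = 102 kips → 76.5 kips.
Block shear governs: 76.5 kips.

76.5 kips (block shear governs)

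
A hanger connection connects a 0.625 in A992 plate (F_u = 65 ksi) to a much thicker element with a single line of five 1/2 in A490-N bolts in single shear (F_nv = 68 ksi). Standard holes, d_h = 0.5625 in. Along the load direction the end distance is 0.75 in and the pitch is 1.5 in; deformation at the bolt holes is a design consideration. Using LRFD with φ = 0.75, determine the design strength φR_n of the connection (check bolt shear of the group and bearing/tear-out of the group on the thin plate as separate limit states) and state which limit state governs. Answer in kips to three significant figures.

Bolt shear: A_b = π·0.5²/4 = 0.1963 in²; R_n = 68 × 0.1963 × 5 × 1 = 66.76 kips → 0.75 × 66.76 = 50.1 kips.
Bearing (1.2 l_c t F_u ≤ 2.4 d t F_u): upper limit = 2.4·0.5·0.625·65 = 48.75 kips.
  Edge l_c = 0.75 − 0.5625/2 = 0.4688 → r_n = 22.85 kips; interior l_c = 1.5 − 0.5625 = 0.9375 → r_n = 45.7 kips.
  R_n,bearing = 1·22.85 + 4·45.7 = 205.7 kips → 0.75 × 205.7 = 154 kips.
Bolt shear governs: 50.1 kips.

50.1 kips (bolt shear governs)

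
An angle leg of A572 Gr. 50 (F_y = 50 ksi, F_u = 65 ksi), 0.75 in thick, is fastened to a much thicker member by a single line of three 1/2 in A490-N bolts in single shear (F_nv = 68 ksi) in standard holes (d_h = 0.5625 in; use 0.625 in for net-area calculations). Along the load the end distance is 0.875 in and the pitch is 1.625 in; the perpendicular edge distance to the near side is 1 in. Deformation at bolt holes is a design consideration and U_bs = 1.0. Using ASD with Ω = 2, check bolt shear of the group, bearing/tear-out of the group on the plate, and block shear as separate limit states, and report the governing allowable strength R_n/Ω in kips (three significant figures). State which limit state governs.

20 kips (bolt shear governs)

Bolt shear: A_b = π·0.5²/4 = 0.1963 in²; R_n = 68 × 0.1963 × 3 × 1 = 40.06 kips → 40.06 / 2 = 20 kips.
Bearing: edge l_c = 0.5938, r_n = 34.73 kips; interior l_c = 1.062, r_n = 58.5 kips; R_n = 34.73 + 2·58.5 = 151.7 kips → 75.9 kips.
Block shear: A_gv = 3.094, A_nv = 1.922, A_nt = 0.5156 in²; R_n = min(0.6F_uA_nv, 0.6F_yA_gv) + U_bs·F_u·A_nt = 108.5 kips → 54.2 kips.
Bolt shear governs: 20 kips.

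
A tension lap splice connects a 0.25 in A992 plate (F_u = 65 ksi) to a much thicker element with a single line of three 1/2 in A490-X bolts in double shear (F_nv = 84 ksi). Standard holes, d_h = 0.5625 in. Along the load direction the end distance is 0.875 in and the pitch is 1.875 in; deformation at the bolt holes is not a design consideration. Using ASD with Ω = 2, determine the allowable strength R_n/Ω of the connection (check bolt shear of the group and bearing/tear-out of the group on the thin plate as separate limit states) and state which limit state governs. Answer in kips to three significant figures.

Bolt shear: A_b = π·0.5²/4 = 0.1963 in²; R_n = 84 × 0.1963 × 3 × 2 = 98.96 kips → 98.96 / 2 = 49.5 kips.
Bearing (1.5 l_c t F_u ≤ 3.0 d t F_u): upper limit = 3.0·0.5·0.25·65 = 24.38 kips.
  Edge l_c = 0.875 − 0.5625/2 = 0.5938 → r_n = 14.47 kips; interior l_c = 1.875 − 0.5625 = 1.312 → r_n = 24.38 kips.
  R_n,bearing = 1·14.47 + 2·24.38 = 63.22 kips → 63.22 / 2 = 31.6 kips.
Bearing governs: 31.6 kips.

31.6 kips (bearing governs)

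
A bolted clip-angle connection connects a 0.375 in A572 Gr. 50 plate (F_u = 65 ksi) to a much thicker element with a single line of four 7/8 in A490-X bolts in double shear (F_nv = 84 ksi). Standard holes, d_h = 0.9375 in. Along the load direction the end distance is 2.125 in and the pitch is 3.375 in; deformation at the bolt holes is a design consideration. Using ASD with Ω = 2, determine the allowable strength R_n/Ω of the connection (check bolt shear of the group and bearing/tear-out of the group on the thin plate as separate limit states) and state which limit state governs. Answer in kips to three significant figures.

Bolt shear: A_b = π·0.875²/4 = 0.6013 in²; R_n = 84 × 0.6013 × 4 × 2 = 404.1 kips → 404.1 / 2 = 202 kips.
Bearing (1.2 l_c t F_u ≤ 2.4 d t F_u): upper limit = 2.4·0.875·0.375·65 = 51.19 kips.
  Edge l_c = 2.125 − 0.9375/2 = 1.656 → r_n = 48.45 kips; interior l_c = 3.375 − 0.9375 = 2.438 → r_n = 51.19 kips.
  R_n,bearing = 1·48.45 + 3·51.19 = 202 kips → 202 / 2 = 101 kips.
Bearing governs: 101 kips.

101 kips (bearing governs)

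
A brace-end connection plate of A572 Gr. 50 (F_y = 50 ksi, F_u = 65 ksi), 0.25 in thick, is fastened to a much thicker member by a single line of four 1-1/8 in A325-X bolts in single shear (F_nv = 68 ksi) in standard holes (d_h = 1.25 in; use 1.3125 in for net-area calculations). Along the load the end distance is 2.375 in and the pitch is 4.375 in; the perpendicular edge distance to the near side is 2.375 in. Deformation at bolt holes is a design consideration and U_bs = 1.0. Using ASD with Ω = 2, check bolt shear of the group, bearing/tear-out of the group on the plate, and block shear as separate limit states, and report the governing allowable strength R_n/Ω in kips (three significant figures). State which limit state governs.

Bolt shear: A_b = π·1.125²/4 = 0.994 in²; R_n = 68 × 0.994 × 4 × 1 = 270.4 kips → 270.4 / 2 = 135 kips.
Bearing: edge l_c = 1.75, r_n = 34.12 kips; interior l_c = 3.125, r_n = 43.87 kips; R_n = 34.12 + 3·43.87 = 165.7 kips → 82.9 kips.
Block shear: A_gv = 3.875, A_nv = 2.727, A_nt = 0.4297 in²; R_n = min(0.6F_uA_nv, 0.6F_yA_gv) + U_bs·F_u·A_nt = 134.3 kips → 67.1 kips.
Block shear governs: 67.1 kips.

67.1 kips (block shear governs)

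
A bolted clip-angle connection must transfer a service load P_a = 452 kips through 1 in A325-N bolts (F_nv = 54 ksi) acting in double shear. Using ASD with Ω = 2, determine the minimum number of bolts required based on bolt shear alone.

11 bolts

A_b = π·1²/4 = 0.7854 in².
Per-bolt allowable strength R_n/Ω = 54 × 0.7854 × 2 / 2 = 42.41 kips.
n ≥ 452 / 42.41 = 10.66 → use 11 bolts.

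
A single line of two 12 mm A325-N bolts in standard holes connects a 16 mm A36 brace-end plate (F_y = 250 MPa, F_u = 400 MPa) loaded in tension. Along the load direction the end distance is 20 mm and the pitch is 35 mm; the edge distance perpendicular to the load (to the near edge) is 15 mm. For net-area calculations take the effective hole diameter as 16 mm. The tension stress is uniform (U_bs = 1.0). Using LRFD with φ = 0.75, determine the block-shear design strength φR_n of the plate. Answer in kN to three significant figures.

Shear plane L_v = 20 + 1·35 = 55 mm; A_gv = 55 × 16 = 880 mm².
A_nv = (55 − 1.5·16) × 16 = 496 mm².
A_nt = (15 − 0.5·16) × 16 = 112 mm².
0.6 F_u A_nv = 119 kN; 0.6 F_y A_gv = 132 kN → shear rupture governs the shear term.
R_n = 119 + 1.0 × 400 × 112 / 1000 = 163.8 kN.
Design strength φR_n = 0.75 × 163.8 = 123 kN.

123 kN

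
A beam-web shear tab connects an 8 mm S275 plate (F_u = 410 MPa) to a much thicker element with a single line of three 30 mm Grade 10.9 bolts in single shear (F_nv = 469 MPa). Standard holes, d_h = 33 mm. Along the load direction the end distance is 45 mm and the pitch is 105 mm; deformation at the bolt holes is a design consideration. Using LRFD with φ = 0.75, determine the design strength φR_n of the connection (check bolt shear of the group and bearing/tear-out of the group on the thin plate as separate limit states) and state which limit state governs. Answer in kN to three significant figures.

438 kN (bearing governs)

Bolt shear: A_b = π·30²/4 = 706.9 mm²; R_n = 469 × 706.9 × 3 × 1 / 1000 = 994.5 kN → 0.75 × 994.5 = 746 kN.
Bearing (1.2 l_c t F_u ≤ 2.4 d t F_u): upper limit = 2.4·30·8·410 / 1000 = 236.2 kN.
  Edge l_c = 45 − 33/2 = 28.5 → r_n = 112.2 kN; interior l_c = 105 − 33 = 72 → r_n = 236.2 kN.
  R_n,bearing = 1·112.2 + 2·236.2 = 584.5 kN → 0.75 × 584.5 = 438 kN.
Bearing governs: 438 kN.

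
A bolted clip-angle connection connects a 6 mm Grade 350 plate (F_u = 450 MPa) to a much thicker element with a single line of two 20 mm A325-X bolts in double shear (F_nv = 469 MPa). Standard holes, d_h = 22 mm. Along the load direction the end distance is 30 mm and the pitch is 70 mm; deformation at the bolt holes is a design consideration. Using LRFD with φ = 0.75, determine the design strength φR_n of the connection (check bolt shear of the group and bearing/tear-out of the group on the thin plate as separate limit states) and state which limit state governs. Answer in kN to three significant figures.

Bolt shear: A_b = π·20²/4 = 314.2 mm²; R_n = 469 × 314.2 × 2 × 2 / 1000 = 589.4 kN → 0.75 × 589.4 = 442 kN.
Bearing (1.2 l_c t F_u ≤ 2.4 d t F_u): upper limit = 2.4·20·6·450 / 1000 = 129.6 kN.
  Edge l_c = 30 − 22/2 = 19 → r_n = 61.56 kN; interior l_c = 70 − 22 = 48 → r_n = 129.6 kN.
  R_n,bearing = 1·61.56 + 1·129.6 = 191.2 kN → 0.75 × 191.2 = 143 kN.
Bearing governs: 143 kN.

143 kN (bearing governs)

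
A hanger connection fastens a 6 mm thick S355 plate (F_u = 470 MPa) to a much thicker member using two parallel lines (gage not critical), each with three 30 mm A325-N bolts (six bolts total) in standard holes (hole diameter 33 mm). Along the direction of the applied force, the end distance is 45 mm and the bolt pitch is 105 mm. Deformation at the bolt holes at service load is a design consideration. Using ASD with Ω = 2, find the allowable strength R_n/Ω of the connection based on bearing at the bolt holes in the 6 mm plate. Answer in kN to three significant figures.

Per bolt r_n = 1.2 l_c t F_u ≤ 2.4 d t F_u; upper limit = 2.4 × 30 × 6 × 470 / 1000 = 203 kN.
Edge bolt: l_c = 45 − 33/2 = 28.5 mm → 1.2 × 28.5 × 6 × 470 / 1000 = 96.44 → r_n = 96.44 kN.
Interior bolts: l_c = 105 − 33 = 72 mm → 1.2 × 72 × 6 × 470 / 1000 = 243.6 → r_n = 203 kN.
R_n = 2 × 96.44 + 4 × 203 = 1005 kN.
Allowable strength R_n/Ω = 1005 / 2 = 503 kN.

503 kN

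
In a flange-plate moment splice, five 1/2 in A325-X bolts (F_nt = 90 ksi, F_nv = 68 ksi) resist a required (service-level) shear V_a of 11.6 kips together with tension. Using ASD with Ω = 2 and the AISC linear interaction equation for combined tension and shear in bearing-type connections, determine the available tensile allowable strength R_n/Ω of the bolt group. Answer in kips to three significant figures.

42.1 kips

A_b = π·0.5²/4 = 0.1963 in²; f_rv = 11.6 / (5 × 0.1963) = 11.82 ksi.
F'_nt = 1.3 F_nt − (Ω F_nt / F_nv) f_rv = 1.3·90 − (2·90/68)·11.82 = 85.72 ksi, capped at F_nt → F'_nt = 85.72 ksi.
R_n = F'_nt · A_b · n = 85.72 × 0.1963 × 5 = 84.16 kips.
Allowable strength R_n/Ω = 84.16 / 2 = 42.1 kips.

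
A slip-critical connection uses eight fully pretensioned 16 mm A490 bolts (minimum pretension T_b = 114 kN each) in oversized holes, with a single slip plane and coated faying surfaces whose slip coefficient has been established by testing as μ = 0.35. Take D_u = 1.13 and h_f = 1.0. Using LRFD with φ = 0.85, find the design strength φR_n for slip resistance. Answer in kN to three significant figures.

R_n = μ · D_u · h_f · T_b · n_s · n_b = 0.35 × 1.13 × 1.0 × 114 × 1 × 8 = 360.7 kN.
Design strength φR_n = 0.85 × 360.7 = 307 kN.

307 kN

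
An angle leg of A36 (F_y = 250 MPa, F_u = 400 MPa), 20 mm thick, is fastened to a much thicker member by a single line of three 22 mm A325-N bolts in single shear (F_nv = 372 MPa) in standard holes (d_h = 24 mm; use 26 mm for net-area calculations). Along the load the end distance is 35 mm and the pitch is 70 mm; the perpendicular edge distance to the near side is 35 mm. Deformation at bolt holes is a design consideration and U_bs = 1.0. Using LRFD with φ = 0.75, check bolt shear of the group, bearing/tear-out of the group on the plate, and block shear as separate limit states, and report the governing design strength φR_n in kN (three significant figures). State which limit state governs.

318 kN (bolt shear governs)

Bolt shear: A_b = π·22²/4 = 380.1 mm²; R_n = 372 × 380.1 × 3 × 1 / 1000 = 424.2 kN → 0.75 × 424.2 = 318 kN.
Bearing: edge l_c = 23, r_n = 220.8 kN; interior l_c = 46, r_n = 422.4 kN; R_n = 220.8 + 2·422.4 = 1066 kN → 799 kN.
Block shear: A_gv = 3500, A_nv = 2200, A_nt = 440 mm²; R_n = min(0.6F_uA_nv, 0.6F_yA_gv) + U_bs·F_u·A_nt = 701 kN → 526 kN.
Bolt shear governs: 318 kN.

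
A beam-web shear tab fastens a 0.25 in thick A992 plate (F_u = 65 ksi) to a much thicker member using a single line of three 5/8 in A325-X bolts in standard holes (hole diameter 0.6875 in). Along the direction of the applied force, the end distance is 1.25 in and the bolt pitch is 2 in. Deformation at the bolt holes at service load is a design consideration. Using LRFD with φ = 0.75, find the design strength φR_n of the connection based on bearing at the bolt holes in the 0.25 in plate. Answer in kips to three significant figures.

49.8 kips

Per bolt r_n = 1.2 l_c t F_u ≤ 2.4 d t F_u; upper limit = 2.4 × 0.625 × 0.25 × 65 = 24.38 kips.
Edge bolt: l_c = 1.25 − 0.6875/2 = 0.9062 in → 1.2 × 0.9062 × 0.25 × 65 = 17.67 → r_n = 17.67 kips.
Interior bolts: l_c = 2 − 0.6875 = 1.312 in → 1.2 × 1.312 × 0.25 × 65 = 25.59 → r_n = 24.38 kips.
R_n = 1 × 17.67 + 2 × 24.38 = 66.42 kips.
Design strength φR_n = 0.75 × 66.42 = 49.8 kips.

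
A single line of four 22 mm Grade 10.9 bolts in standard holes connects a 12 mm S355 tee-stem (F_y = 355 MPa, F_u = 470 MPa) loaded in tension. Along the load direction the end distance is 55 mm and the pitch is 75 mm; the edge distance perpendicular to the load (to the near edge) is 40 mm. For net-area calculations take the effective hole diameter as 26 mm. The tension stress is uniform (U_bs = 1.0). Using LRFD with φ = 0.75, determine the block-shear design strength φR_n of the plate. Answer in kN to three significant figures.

Shear plane L_v = 55 + 3·75 = 280 mm; A_gv = 280 × 12 = 3360 mm².
A_nv = (280 − 3.5·26) × 12 = 2268 mm².
A_nt = (40 − 0.5·26) × 12 = 324 mm².
0.6 F_u A_nv = 639.6 kN; 0.6 F_y A_gv = 715.7 kN → shear rupture governs the shear term.
R_n = 639.6 + 1.0 × 470 × 324 / 1000 = 791.9 kN.
Design strength φR_n = 0.75 × 791.9 = 594 kN.

594 kN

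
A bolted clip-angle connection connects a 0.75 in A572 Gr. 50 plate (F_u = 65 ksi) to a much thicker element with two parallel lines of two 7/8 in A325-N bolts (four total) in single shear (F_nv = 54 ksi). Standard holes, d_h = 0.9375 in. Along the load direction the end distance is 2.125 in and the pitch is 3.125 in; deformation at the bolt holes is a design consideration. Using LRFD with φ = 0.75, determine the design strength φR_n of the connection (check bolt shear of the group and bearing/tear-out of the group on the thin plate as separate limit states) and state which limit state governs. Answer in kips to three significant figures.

97.4 kips (bolt shear governs)

Bolt shear: A_b = π·0.875²/4 = 0.6013 in²; R_n = 54 × 0.6013 × 4 × 1 = 129.9 kips → 0.75 × 129.9 = 97.4 kips.
Bearing (1.2 l_c t F_u ≤ 2.4 d t F_u): upper limit = 2.4·0.875·0.75·65 = 102.4 kips.
  Edge l_c = 2.125 − 0.9375/2 = 1.656 → r_n = 96.89 kips; interior l_c = 3.125 − 0.9375 = 2.188 → r_n = 102.4 kips.
  R_n,bearing = 2·96.89 + 2·102.4 = 398.5 kips → 0.75 × 398.5 = 299 kips.
Bolt shear governs: 97.4 kips.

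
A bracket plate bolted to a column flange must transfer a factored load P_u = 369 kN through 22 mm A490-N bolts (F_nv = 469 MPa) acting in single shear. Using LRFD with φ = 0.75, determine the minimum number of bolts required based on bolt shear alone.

A_b = π·22²/4 = 380.1 mm².
Per-bolt design strength φR_n = 0.75 × 469 × 380.1 × 1 / 1000 = 133.7 kN.
n ≥ 369 / 133.7 = 2.76 → use 3 bolts.

3 bolts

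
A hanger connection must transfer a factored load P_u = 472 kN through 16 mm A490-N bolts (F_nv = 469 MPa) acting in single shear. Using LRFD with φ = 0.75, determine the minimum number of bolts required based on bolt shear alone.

A_b = π·16²/4 = 201.1 mm².
Per-bolt design strength φR_n = 0.75 × 469 × 201.1 × 1 / 1000 = 70.72 kN.
n ≥ 472 / 70.72 = 6.674 → use 7 bolts.

7 bolts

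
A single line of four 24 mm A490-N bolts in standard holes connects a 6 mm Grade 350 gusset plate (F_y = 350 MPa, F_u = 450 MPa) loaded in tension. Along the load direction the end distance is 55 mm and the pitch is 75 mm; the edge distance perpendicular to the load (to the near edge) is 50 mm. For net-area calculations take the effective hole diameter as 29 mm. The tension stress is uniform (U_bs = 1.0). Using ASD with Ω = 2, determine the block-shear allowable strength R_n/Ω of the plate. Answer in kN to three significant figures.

Shear plane L_v = 55 + 3·75 = 280 mm; A_gv = 280 × 6 = 1680 mm².
A_nv = (280 − 3.5·29) × 6 = 1071 mm².
A_nt = (50 − 0.5·29) × 6 = 213 mm².
0.6 F_u A_nv = 289.2 kN; 0.6 F_y A_gv = 352.8 kN → shear rupture governs the shear term.
R_n = 289.2 + 1.0 × 450 × 213 / 1000 = 385 kN.
Allowable strength R_n/Ω = 385 / 2 = 193 kN.

193 kN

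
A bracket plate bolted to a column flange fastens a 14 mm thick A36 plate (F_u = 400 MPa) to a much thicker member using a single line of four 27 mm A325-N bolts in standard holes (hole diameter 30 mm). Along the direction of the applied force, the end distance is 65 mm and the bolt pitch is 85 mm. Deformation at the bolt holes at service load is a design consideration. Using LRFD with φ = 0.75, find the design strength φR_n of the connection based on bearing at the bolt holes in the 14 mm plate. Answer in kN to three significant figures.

Per bolt r_n = 1.2 l_c t F_u ≤ 2.4 d t F_u; upper limit = 2.4 × 27 × 14 × 400 / 1000 = 362.9 kN.
Edge bolt: l_c = 65 − 30/2 = 50 mm → 1.2 × 50 × 14 × 400 / 1000 = 336 → r_n = 336 kN.
Interior bolts: l_c = 85 − 30 = 55 mm → 1.2 × 55 × 14 × 400 / 1000 = 369.6 → r_n = 362.9 kN.
R_n = 1 × 336 + 3 × 362.9 = 1425 kN.
Design strength φR_n = 0.75 × 1425 = 1070 kN.

1070 kN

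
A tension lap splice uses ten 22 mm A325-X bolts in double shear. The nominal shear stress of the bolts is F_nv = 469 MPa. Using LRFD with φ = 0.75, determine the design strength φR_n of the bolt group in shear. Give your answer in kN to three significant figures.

A_b = π × 22² / 4 = 380.1 mm².
R_n = F_nv · A_b · n · n_s = 469 × 380.1 × 10 × 2 / 1000 = 3566 kN.
Design strength φR_n = 0.75 × 3566 = 2670 kN.

2670 kN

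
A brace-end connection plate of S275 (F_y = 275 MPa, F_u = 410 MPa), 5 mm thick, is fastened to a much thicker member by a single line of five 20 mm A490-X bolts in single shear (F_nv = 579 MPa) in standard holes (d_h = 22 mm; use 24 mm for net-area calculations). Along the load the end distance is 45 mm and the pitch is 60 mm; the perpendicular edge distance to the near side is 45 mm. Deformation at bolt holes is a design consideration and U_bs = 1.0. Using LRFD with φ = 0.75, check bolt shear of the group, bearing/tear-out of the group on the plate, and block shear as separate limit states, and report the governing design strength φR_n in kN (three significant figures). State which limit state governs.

Bolt shear: A_b = π·20²/4 = 314.2 mm²; R_n = 579 × 314.2 × 5 × 1 / 1000 = 909.5 kN → 0.75 × 909.5 = 682 kN.
Bearing: edge l_c = 34, r_n = 83.64 kN; interior l_c = 38, r_n = 93.48 kN; R_n = 83.64 + 4·93.48 = 457.6 kN → 343 kN.
Block shear: A_gv = 1425, A_nv = 885, A_nt = 165 mm²; R_n = min(0.6F_uA_nv, 0.6F_yA_gv) + U_bs·F_u·A_nt = 285.4 kN → 214 kN.
Block shear governs: 214 kN.

214 kN (block shear governs)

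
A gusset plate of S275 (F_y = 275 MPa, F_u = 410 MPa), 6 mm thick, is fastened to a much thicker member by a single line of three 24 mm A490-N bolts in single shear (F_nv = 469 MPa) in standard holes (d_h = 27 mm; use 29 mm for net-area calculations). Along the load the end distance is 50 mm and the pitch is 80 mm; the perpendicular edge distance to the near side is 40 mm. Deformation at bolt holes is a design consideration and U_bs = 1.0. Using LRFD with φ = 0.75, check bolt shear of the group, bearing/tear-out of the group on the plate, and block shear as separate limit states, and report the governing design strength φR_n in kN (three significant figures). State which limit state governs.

199 kN (block shear governs)

Bolt shear: A_b = π·24²/4 = 452.4 mm²; R_n = 469 × 452.4 × 3 × 1 / 1000 = 636.5 kN → 0.75 × 636.5 = 477 kN.
Bearing: edge l_c = 36.5, r_n = 107.7 kN; interior l_c = 53, r_n = 141.7 kN; R_n = 107.7 + 2·141.7 = 391.1 kN → 293 kN.
Block shear: A_gv = 1260, A_nv = 825, A_nt = 153 mm²; R_n = min(0.6F_uA_nv, 0.6F_yA_gv) + U_bs·F_u·A_nt = 265.7 kN → 199 kN.
Block shear governs: 199 kN.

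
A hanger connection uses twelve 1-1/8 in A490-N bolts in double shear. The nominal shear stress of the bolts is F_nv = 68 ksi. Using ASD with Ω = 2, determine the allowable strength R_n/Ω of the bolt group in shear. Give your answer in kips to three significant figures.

A_b = π × 1.125² / 4 = 0.994 in².
R_n = F_nv · A_b · n · n_s = 68 × 0.994 × 12 × 2 = 1622 kips.
Allowable strength R_n/Ω = 1622 / 2 = 811 kips.

811 kips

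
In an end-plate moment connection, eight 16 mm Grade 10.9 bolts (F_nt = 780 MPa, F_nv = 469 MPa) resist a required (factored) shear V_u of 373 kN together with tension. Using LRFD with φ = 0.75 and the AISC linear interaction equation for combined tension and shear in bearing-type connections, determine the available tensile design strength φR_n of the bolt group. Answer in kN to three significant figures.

A_b = π·16²/4 = 201.1 mm²; f_rv = 373 × 1000 / (8 × 201.1) = 231.9 MPa.
F'_nt = 1.3 F_nt − (F_nt / φF_nv) f_rv = 1.3·780 − (780/(0.75·469))·231.9 = 499.8 MPa, capped at F_nt → F'_nt = 499.8 MPa.
R_n = F'_nt · A_b · n = 499.8 × 201.1 × 8 / 1000 = 803.9 kN.
Design strength φR_n = 0.75 × 803.9 = 603 kN.

603 kN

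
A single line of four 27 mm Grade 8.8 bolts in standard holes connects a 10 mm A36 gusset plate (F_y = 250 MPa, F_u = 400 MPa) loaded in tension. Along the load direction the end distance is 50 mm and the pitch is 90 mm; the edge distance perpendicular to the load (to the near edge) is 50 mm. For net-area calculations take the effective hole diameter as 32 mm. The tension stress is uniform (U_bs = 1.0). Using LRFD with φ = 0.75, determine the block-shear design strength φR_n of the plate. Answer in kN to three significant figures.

462 kN

Shear plane L_v = 50 + 3·90 = 320 mm; A_gv = 320 × 10 = 3200 mm².
A_nv = (320 − 3.5·32) × 10 = 2080 mm².
A_nt = (50 − 0.5·32) × 10 = 340 mm².
0.6 F_u A_nv = 499.2 kN; 0.6 F_y A_gv = 480 kN → shear yielding governs the shear term.
R_n = 480 + 1.0 × 400 × 340 / 1000 = 616 kN.
Design strength φR_n = 0.75 × 616 = 462 kN.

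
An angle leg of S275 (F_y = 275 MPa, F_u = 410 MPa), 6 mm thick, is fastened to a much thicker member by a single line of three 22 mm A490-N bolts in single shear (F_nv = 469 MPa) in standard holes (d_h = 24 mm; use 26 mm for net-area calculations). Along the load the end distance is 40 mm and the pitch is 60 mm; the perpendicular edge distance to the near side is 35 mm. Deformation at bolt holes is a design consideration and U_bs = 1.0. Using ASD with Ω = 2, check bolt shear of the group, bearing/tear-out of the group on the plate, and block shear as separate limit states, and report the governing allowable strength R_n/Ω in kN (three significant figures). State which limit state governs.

Bolt shear: A_b = π·22²/4 = 380.1 mm²; R_n = 469 × 380.1 × 3 × 1 / 1000 = 534.8 kN → 534.8 / 2 = 267 kN.
Bearing: edge l_c = 28, r_n = 82.66 kN; interior l_c = 36, r_n = 106.3 kN; R_n = 82.66 + 2·106.3 = 295.2 kN → 148 kN.
Block shear: A_gv = 960, A_nv = 570, A_nt = 132 mm²; R_n = min(0.6F_uA_nv, 0.6F_yA_gv) + U_bs·F_u·A_nt = 194.3 kN → 97.2 kN.
Block shear governs: 97.2 kN.

97.2 kN (block shear governs)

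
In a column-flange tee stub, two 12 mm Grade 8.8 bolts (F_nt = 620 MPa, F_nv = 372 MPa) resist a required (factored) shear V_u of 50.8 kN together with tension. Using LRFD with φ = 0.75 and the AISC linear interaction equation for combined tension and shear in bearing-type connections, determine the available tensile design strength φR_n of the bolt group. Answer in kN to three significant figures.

A_b = π·12²/4 = 113.1 mm²; f_rv = 50.8 × 1000 / (2 × 113.1) = 224.6 MPa.
F'_nt = 1.3 F_nt − (F_nt / φF_nv) f_rv = 1.3·620 − (620/(0.75·372))·224.6 = 306.9 MPa, capped at F_nt → F'_nt = 306.9 MPa.
R_n = F'_nt · A_b · n = 306.9 × 113.1 × 2 / 1000 = 69.42 kN.
Design strength φR_n = 0.75 × 69.42 = 52.1 kN.

52.1 kN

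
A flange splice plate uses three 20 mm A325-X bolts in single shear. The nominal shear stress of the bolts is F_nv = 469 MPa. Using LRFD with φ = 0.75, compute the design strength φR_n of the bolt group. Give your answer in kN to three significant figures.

332 kN

A_b = π × 20² / 4 = 314.2 mm².
R_n = F_nv · A_b · n · n_s = 469 × 314.2 × 3 × 1 / 1000 = 442 kN.
Design strength φR_n = 0.75 × 442 = 332 kN.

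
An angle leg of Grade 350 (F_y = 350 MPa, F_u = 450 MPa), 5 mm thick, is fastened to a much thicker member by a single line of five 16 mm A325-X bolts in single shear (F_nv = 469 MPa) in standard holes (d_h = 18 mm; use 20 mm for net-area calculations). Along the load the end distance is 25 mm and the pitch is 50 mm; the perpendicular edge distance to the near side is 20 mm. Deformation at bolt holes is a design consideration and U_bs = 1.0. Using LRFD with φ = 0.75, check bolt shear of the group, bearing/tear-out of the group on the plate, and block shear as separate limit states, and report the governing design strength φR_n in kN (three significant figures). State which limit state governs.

154 kN (block shear governs)

Bolt shear: A_b = π·16²/4 = 201.1 mm²; R_n = 469 × 201.1 × 5 × 1 / 1000 = 471.5 kN → 0.75 × 471.5 = 354 kN.
Bearing: edge l_c = 16, r_n = 43.2 kN; interior l_c = 32, r_n = 86.4 kN; R_n = 43.2 + 4·86.4 = 388.8 kN → 292 kN.
Block shear: A_gv = 1125, A_nv = 675, A_nt = 50 mm²; R_n = min(0.6F_uA_nv, 0.6F_yA_gv) + U_bs·F_u·A_nt = 204.8 kN → 154 kN.
Block shear governs: 154 kN.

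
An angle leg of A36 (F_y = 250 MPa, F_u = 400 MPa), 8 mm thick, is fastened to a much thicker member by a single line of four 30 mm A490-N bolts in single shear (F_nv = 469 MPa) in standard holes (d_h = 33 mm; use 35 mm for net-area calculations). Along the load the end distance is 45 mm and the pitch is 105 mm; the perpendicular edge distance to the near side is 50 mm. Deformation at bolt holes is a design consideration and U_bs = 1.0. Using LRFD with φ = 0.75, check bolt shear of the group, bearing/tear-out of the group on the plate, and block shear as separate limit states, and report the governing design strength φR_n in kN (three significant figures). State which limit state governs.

Bolt shear: A_b = π·30²/4 = 706.9 mm²; R_n = 469 × 706.9 × 4 × 1 / 1000 = 1326 kN → 0.75 × 1326 = 995 kN.
Bearing: edge l_c = 28.5, r_n = 109.4 kN; interior l_c = 72, r_n = 230.4 kN; R_n = 109.4 + 3·230.4 = 800.6 kN → 600 kN.
Block shear: A_gv = 2880, A_nv = 1900, A_nt = 260 mm²; R_n = min(0.6F_uA_nv, 0.6F_yA_gv) + U_bs·F_u·A_nt = 536 kN → 402 kN.
Block shear governs: 402 kN.

402 kN (block shear governs)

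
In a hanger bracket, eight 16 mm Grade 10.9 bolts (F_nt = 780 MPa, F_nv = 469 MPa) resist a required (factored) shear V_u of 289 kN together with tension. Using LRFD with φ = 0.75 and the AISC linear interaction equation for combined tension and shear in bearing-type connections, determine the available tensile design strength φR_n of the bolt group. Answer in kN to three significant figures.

A_b = π·16²/4 = 201.1 mm²; f_rv = 289 × 1000 / (8 × 201.1) = 179.7 MPa.
F'_nt = 1.3 F_nt − (F_nt / φF_nv) f_rv = 1.3·780 − (780/(0.75·469))·179.7 = 615.6 MPa, capped at F_nt → F'_nt = 615.6 MPa.
R_n = F'_nt · A_b · n = 615.6 × 201.1 × 8 / 1000 = 990.2 kN.
Design strength φR_n = 0.75 × 990.2 = 743 kN.

743 kN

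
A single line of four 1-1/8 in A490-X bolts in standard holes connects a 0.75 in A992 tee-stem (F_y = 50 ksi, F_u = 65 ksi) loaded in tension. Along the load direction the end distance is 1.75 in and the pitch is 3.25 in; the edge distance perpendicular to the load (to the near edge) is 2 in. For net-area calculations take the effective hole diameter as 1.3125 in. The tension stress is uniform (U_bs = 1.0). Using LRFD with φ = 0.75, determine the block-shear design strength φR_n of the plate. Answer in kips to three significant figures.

Shear plane L_v = 1.75 + 3·3.25 = 11.5 in; A_gv = 11.5 × 0.75 = 8.625 in².
A_nv = (11.5 − 3.5·1.3125) × 0.75 = 5.18 in².
A_nt = (2 − 0.5·1.3125) × 0.75 = 1.008 in².
0.6 F_u A_nv = 202 kips; 0.6 F_y A_gv = 258.8 kips → shear rupture governs the shear term.
R_n = 202 + 1.0 × 65 × 1.008 = 267.5 kips.
Design strength φR_n = 0.75 × 267.5 = 201 kips.

201 kips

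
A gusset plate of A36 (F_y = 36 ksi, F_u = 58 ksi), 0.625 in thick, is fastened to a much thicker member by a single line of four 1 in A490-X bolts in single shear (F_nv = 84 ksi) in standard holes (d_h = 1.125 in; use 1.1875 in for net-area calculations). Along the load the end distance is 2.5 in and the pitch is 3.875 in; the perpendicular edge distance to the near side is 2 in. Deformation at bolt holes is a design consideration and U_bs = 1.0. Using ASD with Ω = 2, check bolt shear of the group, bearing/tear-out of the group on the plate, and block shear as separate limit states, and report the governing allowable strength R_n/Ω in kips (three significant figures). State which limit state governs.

Bolt shear: A_b = π·1²/4 = 0.7854 in²; R_n = 84 × 0.7854 × 4 × 1 = 263.9 kips → 263.9 / 2 = 132 kips.
Bearing: edge l_c = 1.938, r_n = 84.28 kips; interior l_c = 2.75, r_n = 87 kips; R_n = 84.28 + 3·87 = 345.3 kips → 173 kips.
Block shear: A_gv = 8.828, A_nv = 6.23, A_nt = 0.8789 in²; R_n = min(0.6F_uA_nv, 0.6F_yA_gv) + U_bs·F_u·A_nt = 241.7 kips → 121 kips.
Block shear governs: 121 kips.

121 kips (block shear governs)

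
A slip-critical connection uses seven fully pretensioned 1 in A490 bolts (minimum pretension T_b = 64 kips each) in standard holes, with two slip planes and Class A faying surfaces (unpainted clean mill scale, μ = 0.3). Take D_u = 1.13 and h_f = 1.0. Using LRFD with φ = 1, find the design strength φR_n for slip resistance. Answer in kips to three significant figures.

R_n = μ · D_u · h_f · T_b · n_s · n_b = 0.3 × 1.13 × 1.0 × 64 × 2 × 7 = 303.7 kips.
Design strength φR_n = 1 × 303.7 = 304 kips.

304 kips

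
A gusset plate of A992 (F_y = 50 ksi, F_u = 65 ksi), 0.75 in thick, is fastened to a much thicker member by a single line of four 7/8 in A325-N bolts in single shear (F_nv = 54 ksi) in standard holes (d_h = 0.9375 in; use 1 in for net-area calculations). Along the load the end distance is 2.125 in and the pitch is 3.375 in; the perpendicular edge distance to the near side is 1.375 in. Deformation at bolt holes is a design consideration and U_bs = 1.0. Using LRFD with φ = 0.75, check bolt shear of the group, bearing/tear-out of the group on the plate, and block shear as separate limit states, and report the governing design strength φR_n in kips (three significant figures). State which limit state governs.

97.4 kips (bolt shear governs)

Bolt shear: A_b = π·0.875²/4 = 0.6013 in²; R_n = 54 × 0.6013 × 4 × 1 = 129.9 kips → 0.75 × 129.9 = 97.4 kips.
Bearing: edge l_c = 1.656, r_n = 96.89 kips; interior l_c = 2.438, r_n = 102.4 kips; R_n = 96.89 + 3·102.4 = 404 kips → 303 kips.
Block shear: A_gv = 9.188, A_nv = 6.562, A_nt = 0.6562 in²; R_n = min(0.6F_uA_nv, 0.6F_yA_gv) + U_bs·F_u·A_nt = 298.6 kips → 224 kips.
Bolt shear governs: 97.4 kips.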